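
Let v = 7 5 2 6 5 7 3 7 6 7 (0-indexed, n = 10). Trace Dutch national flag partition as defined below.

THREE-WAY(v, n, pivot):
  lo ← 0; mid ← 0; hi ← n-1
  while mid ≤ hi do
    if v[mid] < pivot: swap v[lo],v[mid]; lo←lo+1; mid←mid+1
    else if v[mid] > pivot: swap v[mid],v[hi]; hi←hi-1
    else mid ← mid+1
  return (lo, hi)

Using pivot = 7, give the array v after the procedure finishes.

5 2 6 5 3 6 7 7 7 7

pivot = 7; lo=0, mid=0, hi=9
v[mid]=7=7: mid=1
v[mid]=5<7: swap v[0],v[1]; lo=1,mid=2 → 5 7 2 6 5 7 3 7 6 7
v[mid]=2<7: swap v[1],v[2]; lo=2,mid=3 → 5 2 7 6 5 7 3 7 6 7
v[mid]=6<7: swap v[2],v[3]; lo=3,mid=4 → 5 2 6 7 5 7 3 7 6 7
v[mid]=5<7: swap v[3],v[4]; lo=4,mid=5 → 5 2 6 5 7 7 3 7 6 7
v[mid]=7=7: mid=6
v[mid]=3<7: swap v[4],v[6]; lo=5,mid=7 → 5 2 6 5 3 7 7 7 6 7
v[mid]=7=7: mid=8
v[mid]=6<7: swap v[5],v[8]; lo=6,mid=9 → 5 2 6 5 3 6 7 7 7 7
v[mid]=7=7: mid=10
end: lo=6, hi=9; v = 5 2 6 5 3 6 7 7 7 7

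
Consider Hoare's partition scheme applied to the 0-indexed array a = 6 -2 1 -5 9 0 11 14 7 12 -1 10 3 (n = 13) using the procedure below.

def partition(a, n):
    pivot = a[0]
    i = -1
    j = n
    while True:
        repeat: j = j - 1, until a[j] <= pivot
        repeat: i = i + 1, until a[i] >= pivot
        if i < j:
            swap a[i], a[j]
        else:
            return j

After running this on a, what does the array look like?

pivot = a[0] = 6; i = -1, j = 13
j→12 (a[12]=3≤6), i→0 (a[0]=6≥6); i<j, swap → 3 -2 1 -5 9 0 11 14 7 12 -1 10 6
j→10 (a[10]=-1≤6), i→4 (a[4]=9≥6); i<j, swap → 3 -2 1 -5 -1 0 11 14 7 12 9 10 6
j→5, i→6; i≥j, return j=5. a = 3 -2 1 -5 -1 0 11 14 7 12 9 10 6

3 -2 1 -5 -1 0 11 14 7 12 9 10 6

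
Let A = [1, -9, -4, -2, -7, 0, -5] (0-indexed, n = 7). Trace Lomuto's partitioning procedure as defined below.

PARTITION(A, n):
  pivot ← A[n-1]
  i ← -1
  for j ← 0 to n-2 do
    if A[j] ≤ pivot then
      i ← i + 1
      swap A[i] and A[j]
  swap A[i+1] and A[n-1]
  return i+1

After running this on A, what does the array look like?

[-9, -7, -5, -2, 1, 0, -4]

pivot = A[6] = -5; i = -1
j=0: A[0]=1 > -5 → no swap
j=1: A[1]=-9 ≤ -5 → i=0, swap A[0],A[1] → [-9, 1, -4, -2, -7, 0, -5]
j=2: A[2]=-4 > -5 → no swap
j=3: A[3]=-2 > -5 → no swap
j=4: A[4]=-7 ≤ -5 → i=1, swap A[1],A[4] → [-9, -7, -4, -2, 1, 0, -5]
j=5: A[5]=0 > -5 → no swap
final swap A[2],A[6] → [-9, -7, -5, -2, 1, 0, -4]; return 2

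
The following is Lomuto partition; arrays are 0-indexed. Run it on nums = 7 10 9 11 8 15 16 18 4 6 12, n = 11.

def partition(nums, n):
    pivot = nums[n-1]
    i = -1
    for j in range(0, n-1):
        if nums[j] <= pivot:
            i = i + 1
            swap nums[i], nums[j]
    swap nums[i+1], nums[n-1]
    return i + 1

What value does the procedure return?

7

pivot=12, i=-1
j=0: 7≤12, i=0, swap(0,0) ⇒ 7 10 9 11 8 15 16 18 4 6 12
j=1: 10≤12, i=1, swap(1,1) ⇒ 7 10 9 11 8 15 16 18 4 6 12
j=2: 9≤12, i=2, swap(2,2) ⇒ 7 10 9 11 8 15 16 18 4 6 12
j=3: 11≤12, i=3, swap(3,3) ⇒ 7 10 9 11 8 15 16 18 4 6 12
j=4: 8≤12, i=4, swap(4,4) ⇒ 7 10 9 11 8 15 16 18 4 6 12
j=5: 15>12, skip
j=6: 16>12, skip
j=7: 18>12, skip
j=8: 4≤12, i=5, swap(5,8) ⇒ 7 10 9 11 8 4 16 18 15 6 12
j=9: 6≤12, i=6, swap(6,9) ⇒ 7 10 9 11 8 4 6 18 15 16 12
swap(7,10) ⇒ 7 10 9 11 8 4 6 12 15 16 18; return 7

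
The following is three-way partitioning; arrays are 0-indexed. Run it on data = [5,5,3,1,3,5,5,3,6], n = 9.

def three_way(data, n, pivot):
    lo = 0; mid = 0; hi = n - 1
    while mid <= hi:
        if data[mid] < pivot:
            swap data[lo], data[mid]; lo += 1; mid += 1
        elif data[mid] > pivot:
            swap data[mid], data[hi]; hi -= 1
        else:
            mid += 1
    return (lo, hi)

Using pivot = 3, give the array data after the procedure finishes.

[1,3,3,3,5,5,5,6,5]

pivot = 3; lo=0, mid=0, hi=8
data[mid]=5>3: swap data[0],data[8]; hi=7 → [6,5,3,1,3,5,5,3,5]
data[mid]=6>3: swap data[0],data[7]; hi=6 → [3,5,3,1,3,5,5,6,5]
data[mid]=3=3: mid=1
data[mid]=5>3: swap data[1],data[6]; hi=5 → [3,5,3,1,3,5,5,6,5]
data[mid]=5>3: swap data[1],data[5]; hi=4 → [3,5,3,1,3,5,5,6,5]
data[mid]=5>3: swap data[1],data[4]; hi=3 → [3,3,3,1,5,5,5,6,5]
data[mid]=3=3: mid=2
data[mid]=3=3: mid=3
data[mid]=1<3: swap data[0],data[3]; lo=1,mid=4 → [1,3,3,3,5,5,5,6,5]
end: lo=1, hi=3; data = [1,3,3,3,5,5,5,6,5]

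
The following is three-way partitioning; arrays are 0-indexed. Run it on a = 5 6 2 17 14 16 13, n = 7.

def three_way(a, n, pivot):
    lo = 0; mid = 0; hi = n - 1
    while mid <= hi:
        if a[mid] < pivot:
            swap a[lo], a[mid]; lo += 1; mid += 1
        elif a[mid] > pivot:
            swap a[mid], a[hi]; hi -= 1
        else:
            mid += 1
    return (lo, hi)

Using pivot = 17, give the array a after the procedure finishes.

5 6 2 14 16 13 17

pivot = 17; lo=0, mid=0, hi=6
a[mid]=5<17: swap a[0],a[0]; lo=1,mid=1 → 5 6 2 17 14 16 13
a[mid]=6<17: swap a[1],a[1]; lo=2,mid=2 → 5 6 2 17 14 16 13
a[mid]=2<17: swap a[2],a[2]; lo=3,mid=3 → 5 6 2 17 14 16 13
a[mid]=17=17: mid=4
a[mid]=14<17: swap a[3],a[4]; lo=4,mid=5 → 5 6 2 14 17 16 13
a[mid]=16<17: swap a[4],a[5]; lo=5,mid=6 → 5 6 2 14 16 17 13
a[mid]=13<17: swap a[5],a[6]; lo=6,mid=7 → 5 6 2 14 16 13 17
end: lo=6, hi=6; a = 5 6 2 14 16 13 17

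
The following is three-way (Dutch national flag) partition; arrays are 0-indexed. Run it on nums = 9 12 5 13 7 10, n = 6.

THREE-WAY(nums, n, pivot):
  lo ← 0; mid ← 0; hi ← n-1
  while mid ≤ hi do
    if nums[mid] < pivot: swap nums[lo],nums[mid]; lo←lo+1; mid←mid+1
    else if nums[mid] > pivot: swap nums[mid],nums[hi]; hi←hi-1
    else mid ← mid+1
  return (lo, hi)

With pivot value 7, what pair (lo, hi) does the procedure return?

(1, 1)

pivot = 7; lo=0, mid=0, hi=5
nums[mid]=9>7: swap nums[0],nums[5]; hi=4 → 10 12 5 13 7 9
nums[mid]=10>7: swap nums[0],nums[4]; hi=3 → 7 12 5 13 10 9
nums[mid]=7=7: mid=1
nums[mid]=12>7: swap nums[1],nums[3]; hi=2 → 7 13 5 12 10 9
nums[mid]=13>7: swap nums[1],nums[2]; hi=1 → 7 5 13 12 10 9
nums[mid]=5<7: swap nums[0],nums[1]; lo=1,mid=2 → 5 7 13 12 10 9
end: lo=1, hi=1; nums = 5 7 13 12 10 9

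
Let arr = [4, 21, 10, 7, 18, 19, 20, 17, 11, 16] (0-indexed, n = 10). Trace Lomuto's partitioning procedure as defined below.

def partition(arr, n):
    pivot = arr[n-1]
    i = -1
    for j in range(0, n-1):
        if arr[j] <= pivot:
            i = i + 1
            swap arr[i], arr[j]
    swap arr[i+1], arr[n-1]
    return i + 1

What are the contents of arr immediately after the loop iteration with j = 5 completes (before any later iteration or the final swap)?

[4, 10, 7, 21, 18, 19, 20, 17, 11, 16]

pivot = arr[9] = 16; i = -1
j=0: arr[0]=4 ≤ 16 → i=0, swap arr[0],arr[0] (no change) → [4, 21, 10, 7, 18, 19, 20, 17, 11, 16]
j=1: arr[1]=21 > 16 → no swap
j=2: arr[2]=10 ≤ 16 → i=1, swap arr[1],arr[2] → [4, 10, 21, 7, 18, 19, 20, 17, 11, 16]
j=3: arr[3]=7 ≤ 16 → i=2, swap arr[2],arr[3] → [4, 10, 7, 21, 18, 19, 20, 17, 11, 16]
j=4: arr[4]=18 > 16 → no swap
j=5: arr[5]=19 > 16 → no swap
(after j=5) arr = [4, 10, 7, 21, 18, 19, 20, 17, 11, 16]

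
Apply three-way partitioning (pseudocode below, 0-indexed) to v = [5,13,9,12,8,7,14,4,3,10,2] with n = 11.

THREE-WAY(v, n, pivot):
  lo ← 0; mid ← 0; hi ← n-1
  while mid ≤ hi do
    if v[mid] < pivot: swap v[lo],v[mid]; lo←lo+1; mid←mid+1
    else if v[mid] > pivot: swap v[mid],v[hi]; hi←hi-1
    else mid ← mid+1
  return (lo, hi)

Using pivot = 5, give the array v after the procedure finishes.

pivot = 5; lo=0, mid=0, hi=10
v[mid]=5=5: mid=1
v[mid]=13>5: swap v[1],v[10]; hi=9 → [5,2,9,12,8,7,14,4,3,10,13]
v[mid]=2<5: swap v[0],v[1]; lo=1,mid=2 → [2,5,9,12,8,7,14,4,3,10,13]
v[mid]=9>5: swap v[2],v[9]; hi=8 → [2,5,10,12,8,7,14,4,3,9,13]
v[mid]=10>5: swap v[2],v[8]; hi=7 → [2,5,3,12,8,7,14,4,10,9,13]
v[mid]=3<5: swap v[1],v[2]; lo=2,mid=3 → [2,3,5,12,8,7,14,4,10,9,13]
v[mid]=12>5: swap v[3],v[7]; hi=6 → [2,3,5,4,8,7,14,12,10,9,13]
v[mid]=4<5: swap v[2],v[3]; lo=3,mid=4 → [2,3,4,5,8,7,14,12,10,9,13]
v[mid]=8>5: swap v[4],v[6]; hi=5 → [2,3,4,5,14,7,8,12,10,9,13]
v[mid]=14>5: swap v[4],v[5]; hi=4 → [2,3,4,5,7,14,8,12,10,9,13]
v[mid]=7>5: swap v[4],v[4]; hi=3 → [2,3,4,5,7,14,8,12,10,9,13]
end: lo=3, hi=3; v = [2,3,4,5,7,14,8,12,10,9,13]

[2,3,4,5,7,14,8,12,10,9,13]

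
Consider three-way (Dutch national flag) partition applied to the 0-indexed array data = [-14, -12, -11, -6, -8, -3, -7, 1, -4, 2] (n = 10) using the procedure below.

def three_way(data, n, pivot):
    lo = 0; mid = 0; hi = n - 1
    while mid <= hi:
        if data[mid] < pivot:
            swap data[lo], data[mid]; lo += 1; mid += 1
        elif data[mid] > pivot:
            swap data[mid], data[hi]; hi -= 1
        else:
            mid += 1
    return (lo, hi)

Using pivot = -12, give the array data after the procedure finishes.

pivot = -12; lo=0, mid=0, hi=9
data[mid]=-14<-12: swap data[0],data[0]; lo=1,mid=1 → [-14, -12, -11, -6, -8, -3, -7, 1, -4, 2]
data[mid]=-12=-12: mid=2
data[mid]=-11>-12: swap data[2],data[9]; hi=8 → [-14, -12, 2, -6, -8, -3, -7, 1, -4, -11]
data[mid]=2>-12: swap data[2],data[8]; hi=7 → [-14, -12, -4, -6, -8, -3, -7, 1, 2, -11]
data[mid]=-4>-12: swap data[2],data[7]; hi=6 → [-14, -12, 1, -6, -8, -3, -7, -4, 2, -11]
data[mid]=1>-12: swap data[2],data[6]; hi=5 → [-14, -12, -7, -6, -8, -3, 1, -4, 2, -11]
data[mid]=-7>-12: swap data[2],data[5]; hi=4 → [-14, -12, -3, -6, -8, -7, 1, -4, 2, -11]
data[mid]=-3>-12: swap data[2],data[4]; hi=3 → [-14, -12, -8, -6, -3, -7, 1, -4, 2, -11]
data[mid]=-8>-12: swap data[2],data[3]; hi=2 → [-14, -12, -6, -8, -3, -7, 1, -4, 2, -11]
data[mid]=-6>-12: swap data[2],data[2]; hi=1 → [-14, -12, -6, -8, -3, -7, 1, -4, 2, -11]
end: lo=1, hi=1; data = [-14, -12, -6, -8, -3, -7, 1, -4, 2, -11]

[-14, -12, -6, -8, -3, -7, 1, -4, 2, -11]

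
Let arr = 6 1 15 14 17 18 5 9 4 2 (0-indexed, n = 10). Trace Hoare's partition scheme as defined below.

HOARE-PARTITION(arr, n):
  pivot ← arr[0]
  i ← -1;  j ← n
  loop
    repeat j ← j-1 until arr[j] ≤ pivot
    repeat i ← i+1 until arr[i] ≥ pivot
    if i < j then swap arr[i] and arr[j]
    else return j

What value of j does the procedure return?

3

pivot = arr[0] = 6; i = -1, j = 10
j→9 (arr[9]=2≤6), i→0 (arr[0]=6≥6); i<j, swap → 2 1 15 14 17 18 5 9 4 6
j→8 (arr[8]=4≤6), i→2 (arr[2]=15≥6); i<j, swap → 2 1 4 14 17 18 5 9 15 6
j→6 (arr[6]=5≤6), i→3 (arr[3]=14≥6); i<j, swap → 2 1 4 5 17 18 14 9 15 6
j→3, i→4; i≥j, return j=3. arr = 2 1 4 5 17 18 14 9 15 6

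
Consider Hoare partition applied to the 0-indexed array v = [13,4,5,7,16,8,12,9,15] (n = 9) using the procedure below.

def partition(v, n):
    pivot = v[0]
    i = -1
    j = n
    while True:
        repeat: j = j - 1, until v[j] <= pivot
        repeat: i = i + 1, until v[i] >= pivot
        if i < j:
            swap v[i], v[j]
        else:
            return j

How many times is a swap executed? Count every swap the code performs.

pivot = v[0] = 13; i = -1, j = 9
j→7 (v[7]=9≤13), i→0 (v[0]=13≥13); i<j, swap → [9,4,5,7,16,8,12,13,15]
j→6 (v[6]=12≤13), i→4 (v[4]=16≥13); i<j, swap → [9,4,5,7,12,8,16,13,15]
j→5, i→6; i≥j, return j=5. v = [9,4,5,7,12,8,16,13,15]

2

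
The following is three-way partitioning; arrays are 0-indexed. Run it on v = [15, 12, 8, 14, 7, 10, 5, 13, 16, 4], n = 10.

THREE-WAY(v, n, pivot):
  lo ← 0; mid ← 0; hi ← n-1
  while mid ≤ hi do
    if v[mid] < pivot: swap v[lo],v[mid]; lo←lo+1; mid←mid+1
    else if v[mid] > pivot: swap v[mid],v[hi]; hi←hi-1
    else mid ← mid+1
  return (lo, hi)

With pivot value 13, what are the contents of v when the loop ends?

lo=0 mid=0 hi=9
15>13: swap(0,9), hi=8 ⇒ [4, 12, 8, 14, 7, 10, 5, 13, 16, 15]
4<13: swap(0,0), lo=1 mid=1 ⇒ [4, 12, 8, 14, 7, 10, 5, 13, 16, 15]
12<13: swap(1,1), lo=2 mid=2 ⇒ [4, 12, 8, 14, 7, 10, 5, 13, 16, 15]
8<13: swap(2,2), lo=3 mid=3 ⇒ [4, 12, 8, 14, 7, 10, 5, 13, 16, 15]
14>13: swap(3,8), hi=7 ⇒ [4, 12, 8, 16, 7, 10, 5, 13, 14, 15]
16>13: swap(3,7), hi=6 ⇒ [4, 12, 8, 13, 7, 10, 5, 16, 14, 15]
13=13: mid=4
7<13: swap(3,4), lo=4 mid=5 ⇒ [4, 12, 8, 7, 13, 10, 5, 16, 14, 15]
10<13: swap(4,5), lo=5 mid=6 ⇒ [4, 12, 8, 7, 10, 13, 5, 16, 14, 15]
5<13: swap(5,6), lo=6 mid=7 ⇒ [4, 12, 8, 7, 10, 5, 13, 16, 14, 15]
done. lo=6 hi=6; v=[4, 12, 8, 7, 10, 5, 13, 16, 14, 15]

[4, 12, 8, 7, 10, 5, 13, 16, 14, 15]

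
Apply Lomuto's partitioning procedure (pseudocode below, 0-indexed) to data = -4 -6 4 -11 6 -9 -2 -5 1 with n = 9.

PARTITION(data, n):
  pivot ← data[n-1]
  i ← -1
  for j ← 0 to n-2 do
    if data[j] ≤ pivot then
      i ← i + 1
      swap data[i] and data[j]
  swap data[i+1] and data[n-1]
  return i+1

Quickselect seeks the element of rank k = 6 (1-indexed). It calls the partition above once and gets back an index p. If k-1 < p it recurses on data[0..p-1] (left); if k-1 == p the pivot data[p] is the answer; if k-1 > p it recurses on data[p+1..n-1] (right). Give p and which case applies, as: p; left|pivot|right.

6; left

pivot=1, i=-1
j=0: -4≤1, i=0, swap(0,0) ⇒ -4 -6 4 -11 6 -9 -2 -5 1
j=1: -6≤1, i=1, swap(1,1) ⇒ -4 -6 4 -11 6 -9 -2 -5 1
j=2: 4>1, skip
j=3: -11≤1, i=2, swap(2,3) ⇒ -4 -6 -11 4 6 -9 -2 -5 1
j=4: 6>1, skip
j=5: -9≤1, i=3, swap(3,5) ⇒ -4 -6 -11 -9 6 4 -2 -5 1
j=6: -2≤1, i=4, swap(4,6) ⇒ -4 -6 -11 -9 -2 4 6 -5 1
j=7: -5≤1, i=5, swap(5,7) ⇒ -4 -6 -11 -9 -2 -5 6 4 1
swap(6,8) ⇒ -4 -6 -11 -9 -2 -5 1 4 6; return 6
p = 6; k-1 = 5 < 6 ⇒ left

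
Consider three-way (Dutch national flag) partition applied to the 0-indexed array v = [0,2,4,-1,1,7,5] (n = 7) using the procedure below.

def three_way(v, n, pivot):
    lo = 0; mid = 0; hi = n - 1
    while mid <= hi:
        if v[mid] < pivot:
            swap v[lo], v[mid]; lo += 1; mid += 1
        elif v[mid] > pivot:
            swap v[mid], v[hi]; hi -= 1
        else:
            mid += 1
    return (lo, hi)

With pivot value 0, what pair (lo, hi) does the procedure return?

(1, 1)

lo=0 mid=0 hi=6
0=0: mid=1
2>0: swap(1,6), hi=5 ⇒ [0,5,4,-1,1,7,2]
5>0: swap(1,5), hi=4 ⇒ [0,7,4,-1,1,5,2]
7>0: swap(1,4), hi=3 ⇒ [0,1,4,-1,7,5,2]
1>0: swap(1,3), hi=2 ⇒ [0,-1,4,1,7,5,2]
-1<0: swap(0,1), lo=1 mid=2 ⇒ [-1,0,4,1,7,5,2]
4>0: swap(2,2), hi=1 ⇒ [-1,0,4,1,7,5,2]
done. lo=1 hi=1; v=[-1,0,4,1,7,5,2]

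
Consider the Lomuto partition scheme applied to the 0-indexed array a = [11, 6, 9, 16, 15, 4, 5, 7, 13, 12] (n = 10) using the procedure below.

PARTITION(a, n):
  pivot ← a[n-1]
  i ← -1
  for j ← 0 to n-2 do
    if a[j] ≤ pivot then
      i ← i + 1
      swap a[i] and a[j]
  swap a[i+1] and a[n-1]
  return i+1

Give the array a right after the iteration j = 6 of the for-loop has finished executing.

[11, 6, 9, 4, 5, 16, 15, 7, 13, 12]

pivot=12, i=-1
j=0: 11≤12, i=0, swap(0,0) ⇒ [11, 6, 9, 16, 15, 4, 5, 7, 13, 12]
j=1: 6≤12, i=1, swap(1,1) ⇒ [11, 6, 9, 16, 15, 4, 5, 7, 13, 12]
j=2: 9≤12, i=2, swap(2,2) ⇒ [11, 6, 9, 16, 15, 4, 5, 7, 13, 12]
j=3: 16>12, skip
j=4: 15>12, skip
j=5: 4≤12, i=3, swap(3,5) ⇒ [11, 6, 9, 4, 15, 16, 5, 7, 13, 12]
j=6: 5≤12, i=4, swap(4,6) ⇒ [11, 6, 9, 4, 5, 16, 15, 7, 13, 12]
(after j=6) a = [11, 6, 9, 4, 5, 16, 15, 7, 13, 12]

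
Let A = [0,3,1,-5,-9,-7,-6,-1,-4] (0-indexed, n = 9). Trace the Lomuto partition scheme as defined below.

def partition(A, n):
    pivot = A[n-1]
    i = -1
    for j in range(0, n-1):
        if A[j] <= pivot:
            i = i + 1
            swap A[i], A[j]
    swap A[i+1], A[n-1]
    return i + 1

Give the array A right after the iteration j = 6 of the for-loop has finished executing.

pivot = A[8] = -4; i = -1
j=0: A[0]=0 > -4 → no swap
j=1: A[1]=3 > -4 → no swap
j=2: A[2]=1 > -4 → no swap
j=3: A[3]=-5 ≤ -4 → i=0, swap A[0],A[3] → [-5,3,1,0,-9,-7,-6,-1,-4]
j=4: A[4]=-9 ≤ -4 → i=1, swap A[1],A[4] → [-5,-9,1,0,3,-7,-6,-1,-4]
j=5: A[5]=-7 ≤ -4 → i=2, swap A[2],A[5] → [-5,-9,-7,0,3,1,-6,-1,-4]
j=6: A[6]=-6 ≤ -4 → i=3, swap A[3],A[6] → [-5,-9,-7,-6,3,1,0,-1,-4]
(after j=6) A = [-5,-9,-7,-6,3,1,0,-1,-4]

[-5,-9,-7,-6,3,1,0,-1,-4]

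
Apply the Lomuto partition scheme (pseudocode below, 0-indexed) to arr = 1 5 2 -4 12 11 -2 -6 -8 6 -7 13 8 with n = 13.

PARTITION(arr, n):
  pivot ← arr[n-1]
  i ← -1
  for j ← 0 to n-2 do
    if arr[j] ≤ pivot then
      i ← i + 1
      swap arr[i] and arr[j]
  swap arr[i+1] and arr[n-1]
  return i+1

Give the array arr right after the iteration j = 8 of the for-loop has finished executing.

pivot=8, i=-1
j=0: 1≤8, i=0, swap(0,0) ⇒ 1 5 2 -4 12 11 -2 -6 -8 6 -7 13 8
j=1: 5≤8, i=1, swap(1,1) ⇒ 1 5 2 -4 12 11 -2 -6 -8 6 -7 13 8
j=2: 2≤8, i=2, swap(2,2) ⇒ 1 5 2 -4 12 11 -2 -6 -8 6 -7 13 8
j=3: -4≤8, i=3, swap(3,3) ⇒ 1 5 2 -4 12 11 -2 -6 -8 6 -7 13 8
j=4: 12>8, skip
j=5: 11>8, skip
j=6: -2≤8, i=4, swap(4,6) ⇒ 1 5 2 -4 -2 11 12 -6 -8 6 -7 13 8
j=7: -6≤8, i=5, swap(5,7) ⇒ 1 5 2 -4 -2 -6 12 11 -8 6 -7 13 8
j=8: -8≤8, i=6, swap(6,8) ⇒ 1 5 2 -4 -2 -6 -8 11 12 6 -7 13 8
(after j=8) arr = 1 5 2 -4 -2 -6 -8 11 12 6 -7 13 8

1 5 2 -4 -2 -6 -8 11 12 6 -7 13 8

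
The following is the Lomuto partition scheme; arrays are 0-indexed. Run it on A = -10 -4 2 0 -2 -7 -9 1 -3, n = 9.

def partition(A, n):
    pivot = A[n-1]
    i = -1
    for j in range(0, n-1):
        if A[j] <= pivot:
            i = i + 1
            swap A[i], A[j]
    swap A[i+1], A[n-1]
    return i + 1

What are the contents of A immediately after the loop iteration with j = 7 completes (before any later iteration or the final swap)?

-10 -4 -7 -9 -2 2 0 1 -3

pivot = A[8] = -3; i = -1
j=0: A[0]=-10 ≤ -3 → i=0, swap A[0],A[0] (no change) → -10 -4 2 0 -2 -7 -9 1 -3
j=1: A[1]=-4 ≤ -3 → i=1, swap A[1],A[1] (no change) → -10 -4 2 0 -2 -7 -9 1 -3
j=2: A[2]=2 > -3 → no swap
j=3: A[3]=0 > -3 → no swap
j=4: A[4]=-2 > -3 → no swap
j=5: A[5]=-7 ≤ -3 → i=2, swap A[2],A[5] → -10 -4 -7 0 -2 2 -9 1 -3
j=6: A[6]=-9 ≤ -3 → i=3, swap A[3],A[6] → -10 -4 -7 -9 -2 2 0 1 -3
j=7: A[7]=1 > -3 → no swap
(after j=7) A = -10 -4 -7 -9 -2 2 0 1 -3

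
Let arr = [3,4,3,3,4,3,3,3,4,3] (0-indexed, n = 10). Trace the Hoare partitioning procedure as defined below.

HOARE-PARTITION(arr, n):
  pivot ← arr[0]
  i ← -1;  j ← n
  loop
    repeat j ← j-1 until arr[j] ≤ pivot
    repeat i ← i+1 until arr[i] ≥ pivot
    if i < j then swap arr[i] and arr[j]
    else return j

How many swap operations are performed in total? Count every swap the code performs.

pivot = arr[0] = 3; i = -1, j = 10
j→9 (arr[9]=3≤3), i→0 (arr[0]=3≥3); i<j, swap → [3,4,3,3,4,3,3,3,4,3]
j→7 (arr[7]=3≤3), i→1 (arr[1]=4≥3); i<j, swap → [3,3,3,3,4,3,3,4,4,3]
j→6 (arr[6]=3≤3), i→2 (arr[2]=3≥3); i<j, swap → [3,3,3,3,4,3,3,4,4,3]
j→5 (arr[5]=3≤3), i→3 (arr[3]=3≥3); i<j, swap → [3,3,3,3,4,3,3,4,4,3]
j→3, i→4; i≥j, return j=3. arr = [3,3,3,3,4,3,3,4,4,3]

4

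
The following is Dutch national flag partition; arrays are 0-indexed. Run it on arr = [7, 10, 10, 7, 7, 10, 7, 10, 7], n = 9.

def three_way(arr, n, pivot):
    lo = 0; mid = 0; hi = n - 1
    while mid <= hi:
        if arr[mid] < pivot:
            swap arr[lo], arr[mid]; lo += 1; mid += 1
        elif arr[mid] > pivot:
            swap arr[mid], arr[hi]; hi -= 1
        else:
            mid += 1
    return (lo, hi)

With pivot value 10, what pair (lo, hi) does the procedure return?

(5, 8)

pivot = 10; lo=0, mid=0, hi=8
arr[mid]=7<10: swap arr[0],arr[0]; lo=1,mid=1 → [7, 10, 10, 7, 7, 10, 7, 10, 7]
arr[mid]=10=10: mid=2
arr[mid]=10=10: mid=3
arr[mid]=7<10: swap arr[1],arr[3]; lo=2,mid=4 → [7, 7, 10, 10, 7, 10, 7, 10, 7]
arr[mid]=7<10: swap arr[2],arr[4]; lo=3,mid=5 → [7, 7, 7, 10, 10, 10, 7, 10, 7]
arr[mid]=10=10: mid=6
arr[mid]=7<10: swap arr[3],arr[6]; lo=4,mid=7 → [7, 7, 7, 7, 10, 10, 10, 10, 7]
arr[mid]=10=10: mid=8
arr[mid]=7<10: swap arr[4],arr[8]; lo=5,mid=9 → [7, 7, 7, 7, 7, 10, 10, 10, 10]
end: lo=5, hi=8; arr = [7, 7, 7, 7, 7, 10, 10, 10, 10]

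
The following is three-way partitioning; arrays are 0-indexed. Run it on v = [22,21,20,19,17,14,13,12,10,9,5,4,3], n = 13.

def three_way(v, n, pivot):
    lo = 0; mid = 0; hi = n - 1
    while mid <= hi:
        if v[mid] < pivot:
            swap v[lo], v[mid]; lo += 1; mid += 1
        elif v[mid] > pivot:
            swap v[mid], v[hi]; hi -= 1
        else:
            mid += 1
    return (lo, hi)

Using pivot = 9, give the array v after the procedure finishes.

pivot = 9; lo=0, mid=0, hi=12
v[mid]=22>9: swap v[0],v[12]; hi=11 → [3,21,20,19,17,14,13,12,10,9,5,4,22]
v[mid]=3<9: swap v[0],v[0]; lo=1,mid=1 → [3,21,20,19,17,14,13,12,10,9,5,4,22]
v[mid]=21>9: swap v[1],v[11]; hi=10 → [3,4,20,19,17,14,13,12,10,9,5,21,22]
v[mid]=4<9: swap v[1],v[1]; lo=2,mid=2 → [3,4,20,19,17,14,13,12,10,9,5,21,22]
v[mid]=20>9: swap v[2],v[10]; hi=9 → [3,4,5,19,17,14,13,12,10,9,20,21,22]
v[mid]=5<9: swap v[2],v[2]; lo=3,mid=3 → [3,4,5,19,17,14,13,12,10,9,20,21,22]
v[mid]=19>9: swap v[3],v[9]; hi=8 → [3,4,5,9,17,14,13,12,10,19,20,21,22]
v[mid]=9=9: mid=4
v[mid]=17>9: swap v[4],v[8]; hi=7 → [3,4,5,9,10,14,13,12,17,19,20,21,22]
v[mid]=10>9: swap v[4],v[7]; hi=6 → [3,4,5,9,12,14,13,10,17,19,20,21,22]
v[mid]=12>9: swap v[4],v[6]; hi=5 → [3,4,5,9,13,14,12,10,17,19,20,21,22]
v[mid]=13>9: swap v[4],v[5]; hi=4 → [3,4,5,9,14,13,12,10,17,19,20,21,22]
v[mid]=14>9: swap v[4],v[4]; hi=3 → [3,4,5,9,14,13,12,10,17,19,20,21,22]
end: lo=3, hi=3; v = [3,4,5,9,14,13,12,10,17,19,20,21,22]

[3,4,5,9,14,13,12,10,17,19,20,21,22]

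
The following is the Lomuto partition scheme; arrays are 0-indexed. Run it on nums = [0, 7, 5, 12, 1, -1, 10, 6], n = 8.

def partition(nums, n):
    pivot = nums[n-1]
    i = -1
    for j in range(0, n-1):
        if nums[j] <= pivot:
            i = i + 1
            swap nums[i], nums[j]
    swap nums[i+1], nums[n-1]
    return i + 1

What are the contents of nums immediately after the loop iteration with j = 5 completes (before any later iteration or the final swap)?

[0, 5, 1, -1, 7, 12, 10, 6]

pivot = nums[7] = 6; i = -1
j=0: nums[0]=0 ≤ 6 → i=0, swap nums[0],nums[0] (no change) → [0, 7, 5, 12, 1, -1, 10, 6]
j=1: nums[1]=7 > 6 → no swap
j=2: nums[2]=5 ≤ 6 → i=1, swap nums[1],nums[2] → [0, 5, 7, 12, 1, -1, 10, 6]
j=3: nums[3]=12 > 6 → no swap
j=4: nums[4]=1 ≤ 6 → i=2, swap nums[2],nums[4] → [0, 5, 1, 12, 7, -1, 10, 6]
j=5: nums[5]=-1 ≤ 6 → i=3, swap nums[3],nums[5] → [0, 5, 1, -1, 7, 12, 10, 6]
(after j=5) nums = [0, 5, 1, -1, 7, 12, 10, 6]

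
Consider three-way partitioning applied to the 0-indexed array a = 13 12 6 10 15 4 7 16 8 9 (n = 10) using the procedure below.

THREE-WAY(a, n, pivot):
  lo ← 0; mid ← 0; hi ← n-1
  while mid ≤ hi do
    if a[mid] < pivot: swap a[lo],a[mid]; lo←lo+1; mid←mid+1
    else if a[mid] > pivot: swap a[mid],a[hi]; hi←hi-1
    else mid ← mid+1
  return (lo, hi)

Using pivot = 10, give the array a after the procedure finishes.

9 8 6 7 4 10 16 15 12 13

lo=0 mid=0 hi=9
13>10: swap(0,9), hi=8 ⇒ 9 12 6 10 15 4 7 16 8 13
9<10: swap(0,0), lo=1 mid=1 ⇒ 9 12 6 10 15 4 7 16 8 13
12>10: swap(1,8), hi=7 ⇒ 9 8 6 10 15 4 7 16 12 13
8<10: swap(1,1), lo=2 mid=2 ⇒ 9 8 6 10 15 4 7 16 12 13
6<10: swap(2,2), lo=3 mid=3 ⇒ 9 8 6 10 15 4 7 16 12 13
10=10: mid=4
15>10: swap(4,7), hi=6 ⇒ 9 8 6 10 16 4 7 15 12 13
16>10: swap(4,6), hi=5 ⇒ 9 8 6 10 7 4 16 15 12 13
7<10: swap(3,4), lo=4 mid=5 ⇒ 9 8 6 7 10 4 16 15 12 13
4<10: swap(4,5), lo=5 mid=6 ⇒ 9 8 6 7 4 10 16 15 12 13
done. lo=5 hi=5; a=9 8 6 7 4 10 16 15 12 13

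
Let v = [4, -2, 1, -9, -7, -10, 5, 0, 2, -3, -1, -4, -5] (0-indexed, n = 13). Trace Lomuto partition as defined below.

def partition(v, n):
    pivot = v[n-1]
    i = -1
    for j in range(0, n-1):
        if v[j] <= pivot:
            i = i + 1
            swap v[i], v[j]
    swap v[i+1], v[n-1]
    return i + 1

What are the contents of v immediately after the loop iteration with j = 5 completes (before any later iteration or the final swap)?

pivot = v[12] = -5; i = -1
j=0: v[0]=4 > -5 → no swap
j=1: v[1]=-2 > -5 → no swap
j=2: v[2]=1 > -5 → no swap
j=3: v[3]=-9 ≤ -5 → i=0, swap v[0],v[3] → [-9, -2, 1, 4, -7, -10, 5, 0, 2, -3, -1, -4, -5]
j=4: v[4]=-7 ≤ -5 → i=1, swap v[1],v[4] → [-9, -7, 1, 4, -2, -10, 5, 0, 2, -3, -1, -4, -5]
j=5: v[5]=-10 ≤ -5 → i=2, swap v[2],v[5] → [-9, -7, -10, 4, -2, 1, 5, 0, 2, -3, -1, -4, -5]
(after j=5) v = [-9, -7, -10, 4, -2, 1, 5, 0, 2, -3, -1, -4, -5]

[-9, -7, -10, 4, -2, 1, 5, 0, 2, -3, -1, -4, -5]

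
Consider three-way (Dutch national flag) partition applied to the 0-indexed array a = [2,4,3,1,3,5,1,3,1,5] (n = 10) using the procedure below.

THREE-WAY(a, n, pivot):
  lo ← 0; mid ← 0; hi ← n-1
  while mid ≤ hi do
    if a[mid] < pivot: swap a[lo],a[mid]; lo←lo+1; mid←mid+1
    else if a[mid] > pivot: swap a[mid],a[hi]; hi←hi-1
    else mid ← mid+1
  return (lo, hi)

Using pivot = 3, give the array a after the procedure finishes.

[2,1,1,1,3,3,3,5,5,4]

lo=0 mid=0 hi=9
2<3: swap(0,0), lo=1 mid=1 ⇒ [2,4,3,1,3,5,1,3,1,5]
4>3: swap(1,9), hi=8 ⇒ [2,5,3,1,3,5,1,3,1,4]
5>3: swap(1,8), hi=7 ⇒ [2,1,3,1,3,5,1,3,5,4]
1<3: swap(1,1), lo=2 mid=2 ⇒ [2,1,3,1,3,5,1,3,5,4]
3=3: mid=3
1<3: swap(2,3), lo=3 mid=4 ⇒ [2,1,1,3,3,5,1,3,5,4]
3=3: mid=5
5>3: swap(5,7), hi=6 ⇒ [2,1,1,3,3,3,1,5,5,4]
3=3: mid=6
1<3: swap(3,6), lo=4 mid=7 ⇒ [2,1,1,1,3,3,3,5,5,4]
done. lo=4 hi=6; a=[2,1,1,1,3,3,3,5,5,4]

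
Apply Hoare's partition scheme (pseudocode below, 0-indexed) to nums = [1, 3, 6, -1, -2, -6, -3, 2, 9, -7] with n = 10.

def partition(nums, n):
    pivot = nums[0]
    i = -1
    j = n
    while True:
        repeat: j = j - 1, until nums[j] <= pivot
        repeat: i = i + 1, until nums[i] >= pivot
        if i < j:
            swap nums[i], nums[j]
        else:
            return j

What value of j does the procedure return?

pivot=1
j stops at 9 (-7), i stops at 0 (1); swap ⇒ [-7, 3, 6, -1, -2, -6, -3, 2, 9, 1]
j stops at 6 (-3), i stops at 1 (3); swap ⇒ [-7, -3, 6, -1, -2, -6, 3, 2, 9, 1]
j stops at 5 (-6), i stops at 2 (6); swap ⇒ [-7, -3, -6, -1, -2, 6, 3, 2, 9, 1]
j stops at 4, i stops at 5; i≥j ⇒ return 4. nums=[-7, -3, -6, -1, -2, 6, 3, 2, 9, 1]

4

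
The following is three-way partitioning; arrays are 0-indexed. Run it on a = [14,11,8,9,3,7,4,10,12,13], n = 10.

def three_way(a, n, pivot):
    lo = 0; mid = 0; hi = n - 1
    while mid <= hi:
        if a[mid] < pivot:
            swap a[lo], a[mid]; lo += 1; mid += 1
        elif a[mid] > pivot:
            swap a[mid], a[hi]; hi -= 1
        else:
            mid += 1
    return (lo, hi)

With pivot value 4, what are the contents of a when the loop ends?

[3,4,9,8,7,11,10,12,13,14]

pivot = 4; lo=0, mid=0, hi=9
a[mid]=14>4: swap a[0],a[9]; hi=8 → [13,11,8,9,3,7,4,10,12,14]
a[mid]=13>4: swap a[0],a[8]; hi=7 → [12,11,8,9,3,7,4,10,13,14]
a[mid]=12>4: swap a[0],a[7]; hi=6 → [10,11,8,9,3,7,4,12,13,14]
a[mid]=10>4: swap a[0],a[6]; hi=5 → [4,11,8,9,3,7,10,12,13,14]
a[mid]=4=4: mid=1
a[mid]=11>4: swap a[1],a[5]; hi=4 → [4,7,8,9,3,11,10,12,13,14]
a[mid]=7>4: swap a[1],a[4]; hi=3 → [4,3,8,9,7,11,10,12,13,14]
a[mid]=3<4: swap a[0],a[1]; lo=1,mid=2 → [3,4,8,9,7,11,10,12,13,14]
a[mid]=8>4: swap a[2],a[3]; hi=2 → [3,4,9,8,7,11,10,12,13,14]
a[mid]=9>4: swap a[2],a[2]; hi=1 → [3,4,9,8,7,11,10,12,13,14]
end: lo=1, hi=1; a = [3,4,9,8,7,11,10,12,13,14]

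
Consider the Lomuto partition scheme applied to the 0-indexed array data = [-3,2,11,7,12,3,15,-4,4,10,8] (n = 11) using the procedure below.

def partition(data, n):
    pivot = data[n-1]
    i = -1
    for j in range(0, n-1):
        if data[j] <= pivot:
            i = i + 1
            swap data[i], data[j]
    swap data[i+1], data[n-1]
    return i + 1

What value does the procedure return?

pivot=8, i=-1
j=0: -3≤8, i=0, swap(0,0) ⇒ [-3,2,11,7,12,3,15,-4,4,10,8]
j=1: 2≤8, i=1, swap(1,1) ⇒ [-3,2,11,7,12,3,15,-4,4,10,8]
j=2: 11>8, skip
j=3: 7≤8, i=2, swap(2,3) ⇒ [-3,2,7,11,12,3,15,-4,4,10,8]
j=4: 12>8, skip
j=5: 3≤8, i=3, swap(3,5) ⇒ [-3,2,7,3,12,11,15,-4,4,10,8]
j=6: 15>8, skip
j=7: -4≤8, i=4, swap(4,7) ⇒ [-3,2,7,3,-4,11,15,12,4,10,8]
j=8: 4≤8, i=5, swap(5,8) ⇒ [-3,2,7,3,-4,4,15,12,11,10,8]
j=9: 10>8, skip
swap(6,10) ⇒ [-3,2,7,3,-4,4,8,12,11,10,15]; return 6

6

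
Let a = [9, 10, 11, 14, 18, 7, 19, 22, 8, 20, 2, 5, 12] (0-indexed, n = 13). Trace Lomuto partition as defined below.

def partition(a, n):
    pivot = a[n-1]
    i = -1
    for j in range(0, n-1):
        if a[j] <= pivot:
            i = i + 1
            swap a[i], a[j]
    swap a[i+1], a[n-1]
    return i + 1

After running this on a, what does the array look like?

pivot = a[12] = 12; i = -1
j=0: a[0]=9 ≤ 12 → i=0, swap a[0],a[0] (no change) → [9, 10, 11, 14, 18, 7, 19, 22, 8, 20, 2, 5, 12]
j=1: a[1]=10 ≤ 12 → i=1, swap a[1],a[1] (no change) → [9, 10, 11, 14, 18, 7, 19, 22, 8, 20, 2, 5, 12]
j=2: a[2]=11 ≤ 12 → i=2, swap a[2],a[2] (no change) → [9, 10, 11, 14, 18, 7, 19, 22, 8, 20, 2, 5, 12]
j=3: a[3]=14 > 12 → no swap
j=4: a[4]=18 > 12 → no swap
j=5: a[5]=7 ≤ 12 → i=3, swap a[3],a[5] → [9, 10, 11, 7, 18, 14, 19, 22, 8, 20, 2, 5, 12]
j=6: a[6]=19 > 12 → no swap
j=7: a[7]=22 > 12 → no swap
j=8: a[8]=8 ≤ 12 → i=4, swap a[4],a[8] → [9, 10, 11, 7, 8, 14, 19, 22, 18, 20, 2, 5, 12]
j=9: a[9]=20 > 12 → no swap
j=10: a[10]=2 ≤ 12 → i=5, swap a[5],a[10] → [9, 10, 11, 7, 8, 2, 19, 22, 18, 20, 14, 5, 12]
j=11: a[11]=5 ≤ 12 → i=6, swap a[6],a[11] → [9, 10, 11, 7, 8, 2, 5, 22, 18, 20, 14, 19, 12]
final swap a[7],a[12] → [9, 10, 11, 7, 8, 2, 5, 12, 18, 20, 14, 19, 22]; return 7

[9, 10, 11, 7, 8, 2, 5, 12, 18, 20, 14, 19, 22]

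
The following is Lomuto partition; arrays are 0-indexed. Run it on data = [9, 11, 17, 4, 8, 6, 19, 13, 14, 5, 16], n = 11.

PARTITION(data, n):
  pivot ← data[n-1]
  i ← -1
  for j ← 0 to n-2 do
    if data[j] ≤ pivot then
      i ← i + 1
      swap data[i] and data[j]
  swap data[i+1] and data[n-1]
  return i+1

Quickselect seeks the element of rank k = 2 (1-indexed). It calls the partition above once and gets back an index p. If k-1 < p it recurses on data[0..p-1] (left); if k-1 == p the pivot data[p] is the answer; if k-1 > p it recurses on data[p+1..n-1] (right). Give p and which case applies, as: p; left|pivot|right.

pivot = data[10] = 16; i = -1
j=0: data[0]=9 ≤ 16 → i=0, swap data[0],data[0] (no change) → [9, 11, 17, 4, 8, 6, 19, 13, 14, 5, 16]
j=1: data[1]=11 ≤ 16 → i=1, swap data[1],data[1] (no change) → [9, 11, 17, 4, 8, 6, 19, 13, 14, 5, 16]
j=2: data[2]=17 > 16 → no swap
j=3: data[3]=4 ≤ 16 → i=2, swap data[2],data[3] → [9, 11, 4, 17, 8, 6, 19, 13, 14, 5, 16]
j=4: data[4]=8 ≤ 16 → i=3, swap data[3],data[4] → [9, 11, 4, 8, 17, 6, 19, 13, 14, 5, 16]
j=5: data[5]=6 ≤ 16 → i=4, swap data[4],data[5] → [9, 11, 4, 8, 6, 17, 19, 13, 14, 5, 16]
j=6: data[6]=19 > 16 → no swap
j=7: data[7]=13 ≤ 16 → i=5, swap data[5],data[7] → [9, 11, 4, 8, 6, 13, 19, 17, 14, 5, 16]
j=8: data[8]=14 ≤ 16 → i=6, swap data[6],data[8] → [9, 11, 4, 8, 6, 13, 14, 17, 19, 5, 16]
j=9: data[9]=5 ≤ 16 → i=7, swap data[7],data[9] → [9, 11, 4, 8, 6, 13, 14, 5, 19, 17, 16]
final swap data[8],data[10] → [9, 11, 4, 8, 6, 13, 14, 5, 16, 17, 19]; return 8
p = 8; k-1 = 1 < 8 ⇒ left

8; left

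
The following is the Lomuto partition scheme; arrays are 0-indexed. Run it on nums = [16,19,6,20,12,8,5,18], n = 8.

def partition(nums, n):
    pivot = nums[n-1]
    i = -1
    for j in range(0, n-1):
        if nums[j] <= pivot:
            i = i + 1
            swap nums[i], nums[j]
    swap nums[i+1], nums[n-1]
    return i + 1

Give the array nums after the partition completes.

[16,6,12,8,5,18,19,20]

pivot=18, i=-1
j=0: 16≤18, i=0, swap(0,0) ⇒ [16,19,6,20,12,8,5,18]
j=1: 19>18, skip
j=2: 6≤18, i=1, swap(1,2) ⇒ [16,6,19,20,12,8,5,18]
j=3: 20>18, skip
j=4: 12≤18, i=2, swap(2,4) ⇒ [16,6,12,20,19,8,5,18]
j=5: 8≤18, i=3, swap(3,5) ⇒ [16,6,12,8,19,20,5,18]
j=6: 5≤18, i=4, swap(4,6) ⇒ [16,6,12,8,5,20,19,18]
swap(5,7) ⇒ [16,6,12,8,5,18,19,20]; return 5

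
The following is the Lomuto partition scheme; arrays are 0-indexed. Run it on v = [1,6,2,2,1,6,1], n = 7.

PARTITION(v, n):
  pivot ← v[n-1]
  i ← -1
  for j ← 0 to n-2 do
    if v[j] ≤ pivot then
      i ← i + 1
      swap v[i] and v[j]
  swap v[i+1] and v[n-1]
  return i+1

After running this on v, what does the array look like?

[1,1,1,2,6,6,2]

pivot = v[6] = 1; i = -1
j=0: v[0]=1 ≤ 1 → i=0, swap v[0],v[0] (no change) → [1,6,2,2,1,6,1]
j=1: v[1]=6 > 1 → no swap
j=2: v[2]=2 > 1 → no swap
j=3: v[3]=2 > 1 → no swap
j=4: v[4]=1 ≤ 1 → i=1, swap v[1],v[4] → [1,1,2,2,6,6,1]
j=5: v[5]=6 > 1 → no swap
final swap v[2],v[6] → [1,1,1,2,6,6,2]; return 2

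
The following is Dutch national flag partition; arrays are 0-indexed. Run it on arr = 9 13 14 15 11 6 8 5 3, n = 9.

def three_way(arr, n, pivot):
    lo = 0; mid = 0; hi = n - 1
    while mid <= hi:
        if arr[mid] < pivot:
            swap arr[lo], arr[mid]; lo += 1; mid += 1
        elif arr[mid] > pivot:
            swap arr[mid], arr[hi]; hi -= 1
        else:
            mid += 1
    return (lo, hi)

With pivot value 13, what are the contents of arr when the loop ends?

pivot = 13; lo=0, mid=0, hi=8
arr[mid]=9<13: swap arr[0],arr[0]; lo=1,mid=1 → 9 13 14 15 11 6 8 5 3
arr[mid]=13=13: mid=2
arr[mid]=14>13: swap arr[2],arr[8]; hi=7 → 9 13 3 15 11 6 8 5 14
arr[mid]=3<13: swap arr[1],arr[2]; lo=2,mid=3 → 9 3 13 15 11 6 8 5 14
arr[mid]=15>13: swap arr[3],arr[7]; hi=6 → 9 3 13 5 11 6 8 15 14
arr[mid]=5<13: swap arr[2],arr[3]; lo=3,mid=4 → 9 3 5 13 11 6 8 15 14
arr[mid]=11<13: swap arr[3],arr[4]; lo=4,mid=5 → 9 3 5 11 13 6 8 15 14
arr[mid]=6<13: swap arr[4],arr[5]; lo=5,mid=6 → 9 3 5 11 6 13 8 15 14
arr[mid]=8<13: swap arr[5],arr[6]; lo=6,mid=7 → 9 3 5 11 6 8 13 15 14
end: lo=6, hi=6; arr = 9 3 5 11 6 8 13 15 14

9 3 5 11 6 8 13 15 14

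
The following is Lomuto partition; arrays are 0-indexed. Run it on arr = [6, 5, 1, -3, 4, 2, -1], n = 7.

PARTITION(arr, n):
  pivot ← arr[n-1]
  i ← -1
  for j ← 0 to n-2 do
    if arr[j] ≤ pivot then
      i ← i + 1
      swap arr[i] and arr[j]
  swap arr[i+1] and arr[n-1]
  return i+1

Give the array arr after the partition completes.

[-3, -1, 1, 6, 4, 2, 5]

pivot = arr[6] = -1; i = -1
j=0: arr[0]=6 > -1 → no swap
j=1: arr[1]=5 > -1 → no swap
j=2: arr[2]=1 > -1 → no swap
j=3: arr[3]=-3 ≤ -1 → i=0, swap arr[0],arr[3] → [-3, 5, 1, 6, 4, 2, -1]
j=4: arr[4]=4 > -1 → no swap
j=5: arr[5]=2 > -1 → no swap
final swap arr[1],arr[6] → [-3, -1, 1, 6, 4, 2, 5]; return 1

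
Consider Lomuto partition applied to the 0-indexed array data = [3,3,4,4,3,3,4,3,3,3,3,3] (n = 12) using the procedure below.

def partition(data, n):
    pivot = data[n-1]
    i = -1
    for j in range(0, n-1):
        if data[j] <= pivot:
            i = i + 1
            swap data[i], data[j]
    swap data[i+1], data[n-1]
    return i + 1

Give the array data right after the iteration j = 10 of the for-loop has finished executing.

[3,3,3,3,3,3,3,3,4,4,4,3]

pivot = data[11] = 3; i = -1
j=0: data[0]=3 ≤ 3 → i=0, swap data[0],data[0] (no change) → [3,3,4,4,3,3,4,3,3,3,3,3]
j=1: data[1]=3 ≤ 3 → i=1, swap data[1],data[1] (no change) → [3,3,4,4,3,3,4,3,3,3,3,3]
j=2: data[2]=4 > 3 → no swap
j=3: data[3]=4 > 3 → no swap
j=4: data[4]=3 ≤ 3 → i=2, swap data[2],data[4] → [3,3,3,4,4,3,4,3,3,3,3,3]
j=5: data[5]=3 ≤ 3 → i=3, swap data[3],data[5] → [3,3,3,3,4,4,4,3,3,3,3,3]
j=6: data[6]=4 > 3 → no swap
j=7: data[7]=3 ≤ 3 → i=4, swap data[4],data[7] → [3,3,3,3,3,4,4,4,3,3,3,3]
j=8: data[8]=3 ≤ 3 → i=5, swap data[5],data[8] → [3,3,3,3,3,3,4,4,4,3,3,3]
j=9: data[9]=3 ≤ 3 → i=6, swap data[6],data[9] → [3,3,3,3,3,3,3,4,4,4,3,3]
j=10: data[10]=3 ≤ 3 → i=7, swap data[7],data[10] → [3,3,3,3,3,3,3,3,4,4,4,3]
(after j=10) data = [3,3,3,3,3,3,3,3,4,4,4,3]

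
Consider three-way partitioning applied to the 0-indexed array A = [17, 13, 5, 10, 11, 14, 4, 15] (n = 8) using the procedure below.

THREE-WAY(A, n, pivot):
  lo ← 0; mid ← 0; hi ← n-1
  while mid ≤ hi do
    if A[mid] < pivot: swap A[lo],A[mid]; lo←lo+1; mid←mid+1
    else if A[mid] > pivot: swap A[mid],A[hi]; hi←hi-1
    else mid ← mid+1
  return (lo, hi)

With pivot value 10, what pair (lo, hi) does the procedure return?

(2, 2)

pivot = 10; lo=0, mid=0, hi=7
A[mid]=17>10: swap A[0],A[7]; hi=6 → [15, 13, 5, 10, 11, 14, 4, 17]
A[mid]=15>10: swap A[0],A[6]; hi=5 → [4, 13, 5, 10, 11, 14, 15, 17]
A[mid]=4<10: swap A[0],A[0]; lo=1,mid=1 → [4, 13, 5, 10, 11, 14, 15, 17]
A[mid]=13>10: swap A[1],A[5]; hi=4 → [4, 14, 5, 10, 11, 13, 15, 17]
A[mid]=14>10: swap A[1],A[4]; hi=3 → [4, 11, 5, 10, 14, 13, 15, 17]
A[mid]=11>10: swap A[1],A[3]; hi=2 → [4, 10, 5, 11, 14, 13, 15, 17]
A[mid]=10=10: mid=2
A[mid]=5<10: swap A[1],A[2]; lo=2,mid=3 → [4, 5, 10, 11, 14, 13, 15, 17]
end: lo=2, hi=2; A = [4, 5, 10, 11, 14, 13, 15, 17]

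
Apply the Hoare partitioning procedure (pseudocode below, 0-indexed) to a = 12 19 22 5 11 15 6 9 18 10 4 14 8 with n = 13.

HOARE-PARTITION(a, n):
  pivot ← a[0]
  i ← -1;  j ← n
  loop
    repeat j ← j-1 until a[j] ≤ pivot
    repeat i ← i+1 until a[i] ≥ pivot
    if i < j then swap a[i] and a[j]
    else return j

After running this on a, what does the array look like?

pivot=12
j stops at 12 (8), i stops at 0 (12); swap ⇒ 8 19 22 5 11 15 6 9 18 10 4 14 12
j stops at 10 (4), i stops at 1 (19); swap ⇒ 8 4 22 5 11 15 6 9 18 10 19 14 12
j stops at 9 (10), i stops at 2 (22); swap ⇒ 8 4 10 5 11 15 6 9 18 22 19 14 12
j stops at 7 (9), i stops at 5 (15); swap ⇒ 8 4 10 5 11 9 6 15 18 22 19 14 12
j stops at 6, i stops at 7; i≥j ⇒ return 6. a=8 4 10 5 11 9 6 15 18 22 19 14 12

8 4 10 5 11 9 6 15 18 22 19 14 12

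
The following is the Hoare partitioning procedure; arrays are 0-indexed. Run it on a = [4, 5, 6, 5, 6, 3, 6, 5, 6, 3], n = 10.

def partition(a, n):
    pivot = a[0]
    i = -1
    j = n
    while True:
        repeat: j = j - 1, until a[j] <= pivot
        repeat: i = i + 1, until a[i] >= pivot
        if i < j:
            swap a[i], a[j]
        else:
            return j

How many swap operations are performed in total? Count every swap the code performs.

2

pivot = a[0] = 4; i = -1, j = 10
j→9 (a[9]=3≤4), i→0 (a[0]=4≥4); i<j, swap → [3, 5, 6, 5, 6, 3, 6, 5, 6, 4]
j→5 (a[5]=3≤4), i→1 (a[1]=5≥4); i<j, swap → [3, 3, 6, 5, 6, 5, 6, 5, 6, 4]
j→1, i→2; i≥j, return j=1. a = [3, 3, 6, 5, 6, 5, 6, 5, 6, 4]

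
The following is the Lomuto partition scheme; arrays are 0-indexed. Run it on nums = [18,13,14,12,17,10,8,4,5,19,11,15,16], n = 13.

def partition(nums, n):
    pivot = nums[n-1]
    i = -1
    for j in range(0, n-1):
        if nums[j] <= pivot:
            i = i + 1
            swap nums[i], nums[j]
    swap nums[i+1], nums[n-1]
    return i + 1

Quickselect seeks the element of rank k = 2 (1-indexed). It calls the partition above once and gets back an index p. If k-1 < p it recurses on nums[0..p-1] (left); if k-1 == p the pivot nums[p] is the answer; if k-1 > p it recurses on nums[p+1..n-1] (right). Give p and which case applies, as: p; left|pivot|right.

pivot = nums[12] = 16; i = -1
j=0: nums[0]=18 > 16 → no swap
j=1: nums[1]=13 ≤ 16 → i=0, swap nums[0],nums[1] → [13,18,14,12,17,10,8,4,5,19,11,15,16]
j=2: nums[2]=14 ≤ 16 → i=1, swap nums[1],nums[2] → [13,14,18,12,17,10,8,4,5,19,11,15,16]
j=3: nums[3]=12 ≤ 16 → i=2, swap nums[2],nums[3] → [13,14,12,18,17,10,8,4,5,19,11,15,16]
j=4: nums[4]=17 > 16 → no swap
j=5: nums[5]=10 ≤ 16 → i=3, swap nums[3],nums[5] → [13,14,12,10,17,18,8,4,5,19,11,15,16]
j=6: nums[6]=8 ≤ 16 → i=4, swap nums[4],nums[6] → [13,14,12,10,8,18,17,4,5,19,11,15,16]
j=7: nums[7]=4 ≤ 16 → i=5, swap nums[5],nums[7] → [13,14,12,10,8,4,17,18,5,19,11,15,16]
j=8: nums[8]=5 ≤ 16 → i=6, swap nums[6],nums[8] → [13,14,12,10,8,4,5,18,17,19,11,15,16]
j=9: nums[9]=19 > 16 → no swap
j=10: nums[10]=11 ≤ 16 → i=7, swap nums[7],nums[10] → [13,14,12,10,8,4,5,11,17,19,18,15,16]
j=11: nums[11]=15 ≤ 16 → i=8, swap nums[8],nums[11] → [13,14,12,10,8,4,5,11,15,19,18,17,16]
final swap nums[9],nums[12] → [13,14,12,10,8,4,5,11,15,16,18,17,19]; return 9
p = 9; k-1 = 1 < 9 ⇒ left

9; left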